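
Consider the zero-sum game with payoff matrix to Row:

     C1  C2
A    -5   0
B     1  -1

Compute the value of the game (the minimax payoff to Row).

Row minima: A → -5, B → -1; maximin = -1.
Column maxima: C1 → 1, C2 → 0; minimax = 0.
-1 ≠ 0, so there is no saddle point; optimal play is mixed.
Let Row play A with probability p. Expected payoff against C1: (-5)p + 1(1−p) = −6p + 1; against C2: 0p + (-1)(1−p) = p − 1.
Setting these equal: −6p + 1 = p − 1 ⇒ −7p = -2 ⇒ p = 2/7, and the value is (-6)·(2/7) + 1 = -5/7.
For Column: with q = P(C1), equating A's and B's payoffs gives −5q = 2q − 1 ⇒ q = 1/7.

-5/7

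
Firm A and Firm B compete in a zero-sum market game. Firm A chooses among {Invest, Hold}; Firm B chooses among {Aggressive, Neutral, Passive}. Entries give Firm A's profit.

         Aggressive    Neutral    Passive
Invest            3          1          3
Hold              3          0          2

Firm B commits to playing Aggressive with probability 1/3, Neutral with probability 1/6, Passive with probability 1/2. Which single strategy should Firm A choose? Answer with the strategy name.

Expected payoff of Invest: (1/3)·3 + (1/6)·1 + (1/2)·3 = 8/3.
Expected payoff of Hold: (1/3)·3 + (1/6)·0 + (1/2)·2 = 2.
The largest is 8/3, so Firm A's best response is Invest.

Invest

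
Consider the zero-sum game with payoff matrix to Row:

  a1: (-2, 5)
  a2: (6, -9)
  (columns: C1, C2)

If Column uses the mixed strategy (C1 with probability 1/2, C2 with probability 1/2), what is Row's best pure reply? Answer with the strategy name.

a1

Expected payoff of a1: (1/2)·(-2) + (1/2)·5 = 3/2.
Expected payoff of a2: (1/2)·6 + (1/2)·(-9) = -3/2.
The largest is 3/2, so Row's best response is a1.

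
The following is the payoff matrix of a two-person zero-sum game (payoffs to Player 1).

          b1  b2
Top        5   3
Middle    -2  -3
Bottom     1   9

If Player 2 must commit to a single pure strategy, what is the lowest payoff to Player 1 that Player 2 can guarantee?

Column maxima: b1 → 5, b2 → 9.
The smallest of these is 5.

5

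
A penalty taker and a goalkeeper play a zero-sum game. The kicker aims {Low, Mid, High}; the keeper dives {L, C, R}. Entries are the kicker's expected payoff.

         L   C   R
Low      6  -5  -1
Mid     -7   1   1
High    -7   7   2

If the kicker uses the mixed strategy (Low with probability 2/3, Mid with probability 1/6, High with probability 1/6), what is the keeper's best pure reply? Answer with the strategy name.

If the keeper plays L, the kicker's expected payoff is (2/3)·6 + (1/6)·(-7) + (1/6)·(-7) = 5/3.
If the keeper plays C, the kicker's expected payoff is (2/3)·(-5) + (1/6)·1 + (1/6)·7 = -2.
If the keeper plays R, the kicker's expected payoff is (2/3)·(-1) + (1/6)·1 + (1/6)·2 = -1/6.
The keeper minimizes the kicker's payoff; the smallest is -2, so the best response is C.

C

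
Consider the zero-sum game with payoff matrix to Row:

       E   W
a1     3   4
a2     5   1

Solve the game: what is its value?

17/5

Row minima: a1 → 3, a2 → 1; maximin = 3.
Column maxima: E → 5, W → 4; minimax = 4.
3 ≠ 4, so there is no saddle point; optimal play is mixed.
Let Row play a1 with probability p. Expected payoff against E: 3p + 5(1−p) = −2p + 5; against W: 4p + 1(1−p) = 3p + 1.
Setting these equal: −2p + 5 = 3p + 1 ⇒ −5p = -4 ⇒ p = 4/5, and the value is (-2)·(4/5) + 5 = 17/5.
For Column: with q = P(E), equating a1's and a2's payoffs gives −q + 4 = 4q + 1 ⇒ q = 3/5.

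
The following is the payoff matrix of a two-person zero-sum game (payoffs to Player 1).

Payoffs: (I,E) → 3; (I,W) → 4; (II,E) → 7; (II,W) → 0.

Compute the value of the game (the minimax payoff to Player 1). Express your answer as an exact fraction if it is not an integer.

7/2

Row minima: I → 3, II → 0; maximin = 3.
Column maxima: E → 7, W → 4; minimax = 4.
3 ≠ 4, so there is no saddle point; optimal play is mixed.
Let Player 1 play I with probability p. Expected payoff against E: 3p + 7(1−p) = −4p + 7; against W: 4p + 0(1−p) = 4p.
Setting these equal: −4p + 7 = 4p ⇒ −8p = -7 ⇒ p = 7/8, and the value is (-4)·(7/8) + 7 = 7/2.
For Player 2: with q = P(E), equating I's and II's payoffs gives −q + 4 = 7q ⇒ q = 1/2.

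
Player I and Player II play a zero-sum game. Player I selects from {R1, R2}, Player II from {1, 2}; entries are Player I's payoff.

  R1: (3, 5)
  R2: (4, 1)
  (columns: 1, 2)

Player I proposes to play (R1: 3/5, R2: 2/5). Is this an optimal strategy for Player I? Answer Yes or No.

Against 1 this mix gives (3/5)·3 + (2/5)·4 = 17/5.
Against 2 this mix gives (3/5)·5 + (2/5)·1 = 17/5.
All of Player II's active replies (1, 2) yield 17/5, and no column does worse for Player I. The mix makes Player II indifferent and guarantees 17/5, so it is optimal.

Yes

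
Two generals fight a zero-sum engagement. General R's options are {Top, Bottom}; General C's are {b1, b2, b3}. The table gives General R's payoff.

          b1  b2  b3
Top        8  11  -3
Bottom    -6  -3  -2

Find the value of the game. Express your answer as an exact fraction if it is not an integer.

Row minima: Top → -3, Bottom → -6; maximin = -3.
Column maxima: b1 → 8, b2 → 11, b3 → -2; minimax = -2.
-3 ≠ -2, so there is no saddle point; optimal play is mixed.
b2 is strictly dominated by b1 (it gives General R strictly more in every row), so General C never plays it.
On the remaining 2×2 (Top, Bottom vs b1, b3):
Let General R play Top with probability p. Expected payoff against b1: 8p + (-6)(1−p) = 14p − 6; against b3: (-3)p + (-2)(1−p) = −p − 2.
Setting these equal: 14p − 6 = −p − 2 ⇒ 15p = 4 ⇒ p = 4/15, and the value is (14)·(4/15) − 6 = -34/15.
For General C: with q = P(b1), equating Top's and Bottom's payoffs gives 11q − 3 = −4q − 2 ⇒ q = 1/15.

-34/15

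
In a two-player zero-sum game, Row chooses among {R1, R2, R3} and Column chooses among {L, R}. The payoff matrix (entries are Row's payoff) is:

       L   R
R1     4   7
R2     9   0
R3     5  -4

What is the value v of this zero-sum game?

Row minima: R1 → 4, R2 → 0, R3 → -4; maximin = 4.
Column maxima: L → 9, R → 7; minimax = 7.
4 ≠ 7, so there is no saddle point; optimal play is mixed.
R3 is strictly dominated by R2, so Row never plays it.
On the remaining 2×2 (R1, R2 vs L, R):
Let Row play R1 with probability p. Expected payoff against L: 4p + 9(1−p) = −5p + 9; against R: 7p + 0(1−p) = 7p.
Setting these equal: −5p + 9 = 7p ⇒ −12p = -9 ⇒ p = 3/4, and the value is (-5)·(3/4) + 9 = 21/4.
For Column: with q = P(L), equating R1's and R2's payoffs gives −3q + 7 = 9q ⇒ q = 7/12.

21/4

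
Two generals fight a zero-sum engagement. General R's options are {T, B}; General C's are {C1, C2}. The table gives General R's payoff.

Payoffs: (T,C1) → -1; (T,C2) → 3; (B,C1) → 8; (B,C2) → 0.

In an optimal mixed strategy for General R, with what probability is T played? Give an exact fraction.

Row minima: T → -1, B → 0; maximin = 0.
Column maxima: C1 → 8, C2 → 3; minimax = 3.
0 ≠ 3, so there is no saddle point; optimal play is mixed.
Let General R play T with probability p. Expected payoff against C1: (-1)p + 8(1−p) = −9p + 8; against C2: 3p + 0(1−p) = 3p.
Setting these equal: −9p + 8 = 3p ⇒ −12p = -8 ⇒ p = 2/3, and the value is (-9)·(2/3) + 8 = 2.
For General C: with q = P(C1), equating T's and B's payoffs gives −4q + 3 = 8q ⇒ q = 1/4.

2/3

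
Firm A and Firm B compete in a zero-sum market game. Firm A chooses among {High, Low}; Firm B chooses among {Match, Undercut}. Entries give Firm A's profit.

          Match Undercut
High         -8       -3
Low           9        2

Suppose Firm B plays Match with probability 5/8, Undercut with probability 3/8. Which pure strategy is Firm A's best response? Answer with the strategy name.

Low

Expected payoff of High: (5/8)·(-8) + (3/8)·(-3) = -49/8.
Expected payoff of Low: (5/8)·9 + (3/8)·2 = 51/8.
The largest is 51/8, so Firm A's best response is Low.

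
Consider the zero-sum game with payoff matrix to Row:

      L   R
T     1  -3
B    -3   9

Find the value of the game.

Row minima: T → -3, B → -3; maximin = -3.
Column maxima: L → 1, R → 9; minimax = 1.
-3 ≠ 1, so there is no saddle point; optimal play is mixed.
Let Row play T with probability p. Expected payoff against L: 1p + (-3)(1−p) = 4p − 3; against R: (-3)p + 9(1−p) = −12p + 9.
Setting these equal: 4p − 3 = −12p + 9 ⇒ 16p = 12 ⇒ p = 3/4, and the value is (4)·(3/4) − 3 = 0.
For Column: with q = P(L), equating T's and B's payoffs gives 4q − 3 = −12q + 9 ⇒ q = 3/4.

0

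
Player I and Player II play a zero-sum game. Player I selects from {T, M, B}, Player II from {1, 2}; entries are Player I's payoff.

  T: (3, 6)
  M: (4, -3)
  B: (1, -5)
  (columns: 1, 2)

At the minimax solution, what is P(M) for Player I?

3/10

Row minima: T → 3, M → -3, B → -5; maximin = 3.
Column maxima: 1 → 4, 2 → 6; minimax = 4.
3 ≠ 4, so there is no saddle point; optimal play is mixed.
B is strictly dominated by T, so Player I never plays it.
On the remaining 2×2 (T, M vs 1, 2):
Let Player I play T with probability p. Expected payoff against 1: 3p + 4(1−p) = −p + 4; against 2: 6p + (-3)(1−p) = 9p − 3.
Setting these equal: −p + 4 = 9p − 3 ⇒ −10p = -7 ⇒ p = 7/10, and the value is (-1)·(7/10) + 4 = 33/10.
For Player II: with q = P(1), equating T's and M's payoffs gives −3q + 6 = 7q − 3 ⇒ q = 9/10.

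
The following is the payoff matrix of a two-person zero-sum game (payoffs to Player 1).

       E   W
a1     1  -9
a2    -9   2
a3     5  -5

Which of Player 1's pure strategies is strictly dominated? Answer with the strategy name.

a1

a3 gives a strictly higher payoff than a1 against every column: 5 > 1, -5 > -9.
So a1 is strictly dominated and Player 1 never plays it.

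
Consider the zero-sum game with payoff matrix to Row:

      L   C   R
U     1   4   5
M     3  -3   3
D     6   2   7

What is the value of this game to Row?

22/7

Row minima: U → 1, M → -3, D → 2; maximin = 2.
Column maxima: L → 6, C → 4, R → 7; minimax = 4.
2 ≠ 4, so there is no saddle point; optimal play is mixed.
M is strictly dominated by D, so Row never plays it.
With M eliminated, R is strictly dominated by L (it gives Row strictly more in every remaining row), so Column never plays it.
On the remaining 2×2 (U, D vs L, C):
Let Row play U with probability p. Expected payoff against L: 1p + 6(1−p) = −5p + 6; against C: 4p + 2(1−p) = 2p + 2.
Setting these equal: −5p + 6 = 2p + 2 ⇒ −7p = -4 ⇒ p = 4/7, and the value is (-5)·(4/7) + 6 = 22/7.
For Column: with q = P(L), equating U's and D's payoffs gives −3q + 4 = 4q + 2 ⇒ q = 2/7.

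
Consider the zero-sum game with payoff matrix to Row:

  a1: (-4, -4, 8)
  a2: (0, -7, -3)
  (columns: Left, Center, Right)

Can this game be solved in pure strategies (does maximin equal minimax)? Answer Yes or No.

Yes

Row minima: a1 → -4, a2 → -7; maximin = -4.
Column maxima: Left → 0, Center → -4, Right → 8; minimax = -4.
maximin = minimax = -4, so a saddle point exists.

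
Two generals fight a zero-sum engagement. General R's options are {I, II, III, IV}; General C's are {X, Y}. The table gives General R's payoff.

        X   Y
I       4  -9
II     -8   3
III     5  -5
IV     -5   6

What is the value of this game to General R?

5/21

Row minima: I → -9, II → -8, III → -5, IV → -5; maximin = -5.
Column maxima: X → 5, Y → 6; minimax = 5.
-5 ≠ 5, so there is no saddle point; optimal play is mixed.
I is strictly dominated by III, so General R never plays it.
II is strictly dominated by IV, so General R never plays it.
On the remaining 2×2 (III, IV vs X, Y):
Let General R play III with probability p. Expected payoff against X: 5p + (-5)(1−p) = 10p − 5; against Y: (-5)p + 6(1−p) = −11p + 6.
Setting these equal: 10p − 5 = −11p + 6 ⇒ 21p = 11 ⇒ p = 11/21, and the value is (10)·(11/21) − 5 = 5/21.
For General C: with q = P(X), equating III's and IV's payoffs gives 10q − 5 = −11q + 6 ⇒ q = 11/21.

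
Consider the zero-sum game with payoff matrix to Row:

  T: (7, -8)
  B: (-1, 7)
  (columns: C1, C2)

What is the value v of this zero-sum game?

Row minima: T → -8, B → -1; maximin = -1.
Column maxima: C1 → 7, C2 → 7; minimax = 7.
-1 ≠ 7, so there is no saddle point; optimal play is mixed.
Let Row play T with probability p. Expected payoff against C1: 7p + (-1)(1−p) = 8p − 1; against C2: (-8)p + 7(1−p) = −15p + 7.
Setting these equal: 8p − 1 = −15p + 7 ⇒ 23p = 8 ⇒ p = 8/23, and the value is (8)·(8/23) − 1 = 41/23.
For Column: with q = P(C1), equating T's and B's payoffs gives 15q − 8 = −8q + 7 ⇒ q = 15/23.

41/23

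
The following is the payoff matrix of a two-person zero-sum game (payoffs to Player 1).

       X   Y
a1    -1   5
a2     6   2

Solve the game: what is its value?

Row minima: a1 → -1, a2 → 2; maximin = 2.
Column maxima: X → 6, Y → 5; minimax = 5.
2 ≠ 5, so there is no saddle point; optimal play is mixed.
Let Player 1 play a1 with probability p. Expected payoff against X: (-1)p + 6(1−p) = −7p + 6; against Y: 5p + 2(1−p) = 3p + 2.
Setting these equal: −7p + 6 = 3p + 2 ⇒ −10p = -4 ⇒ p = 2/5, and the value is (-7)·(2/5) + 6 = 16/5.
For Player 2: with q = P(X), equating a1's and a2's payoffs gives −6q + 5 = 4q + 2 ⇒ q = 3/10.

16/5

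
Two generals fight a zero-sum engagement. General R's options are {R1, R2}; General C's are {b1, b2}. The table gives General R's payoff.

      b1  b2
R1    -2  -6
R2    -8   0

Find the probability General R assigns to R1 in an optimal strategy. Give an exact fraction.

2/3

Row minima: R1 → -6, R2 → -8; maximin = -6.
Column maxima: b1 → -2, b2 → 0; minimax = -2.
-6 ≠ -2, so there is no saddle point; optimal play is mixed.
Let General R play R1 with probability p. Expected payoff against b1: (-2)p + (-8)(1−p) = 6p − 8; against b2: (-6)p + 0(1−p) = −6p.
Setting these equal: 6p − 8 = −6p ⇒ 12p = 8 ⇒ p = 2/3, and the value is (6)·(2/3) − 8 = -4.
For General C: with q = P(b1), equating R1's and R2's payoffs gives 4q − 6 = −8q ⇒ q = 1/2.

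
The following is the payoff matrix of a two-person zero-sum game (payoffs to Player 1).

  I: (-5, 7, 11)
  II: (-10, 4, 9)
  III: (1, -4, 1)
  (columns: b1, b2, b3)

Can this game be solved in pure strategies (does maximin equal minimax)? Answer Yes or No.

Row minima: I → -5, II → -10, III → -4; maximin = -4.
Column maxima: b1 → 1, b2 → 7, b3 → 11; minimax = 1.
-4 ≠ 1, so no pure-strategy equilibrium exists.

No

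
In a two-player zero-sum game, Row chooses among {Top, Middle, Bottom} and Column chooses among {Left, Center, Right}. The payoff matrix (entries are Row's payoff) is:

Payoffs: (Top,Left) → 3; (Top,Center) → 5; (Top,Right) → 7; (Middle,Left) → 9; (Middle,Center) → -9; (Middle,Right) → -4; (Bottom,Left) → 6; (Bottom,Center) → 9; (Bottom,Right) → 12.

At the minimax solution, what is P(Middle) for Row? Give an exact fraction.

Row minima: Top → 3, Middle → -9, Bottom → 6; maximin = 6.
Column maxima: Left → 9, Center → 9, Right → 12; minimax = 9.
6 ≠ 9, so there is no saddle point; optimal play is mixed.
Top is strictly dominated by Bottom, so Row never plays it.
Right is strictly dominated by Center (it gives Row strictly more in every row), so Column never plays it.
On the remaining 2×2 (Middle, Bottom vs Left, Center):
Let Row play Middle with probability p. Expected payoff against Left: 9p + 6(1−p) = 3p + 6; against Center: (-9)p + 9(1−p) = −18p + 9.
Setting these equal: 3p + 6 = −18p + 9 ⇒ 21p = 3 ⇒ p = 1/7, and the value is (3)·(1/7) + 6 = 45/7.
For Column: with q = P(Left), equating Middle's and Bottom's payoffs gives 18q − 9 = −3q + 9 ⇒ q = 6/7.

1/7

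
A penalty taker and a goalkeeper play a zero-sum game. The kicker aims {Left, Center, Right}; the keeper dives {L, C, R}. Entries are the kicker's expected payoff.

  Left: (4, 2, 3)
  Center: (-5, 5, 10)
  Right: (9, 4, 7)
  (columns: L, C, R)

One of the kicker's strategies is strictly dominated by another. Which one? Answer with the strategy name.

Left

Right gives a strictly higher payoff than Left against every column: 9 > 4, 4 > 2, 7 > 3.
So Left is strictly dominated and the kicker never plays it.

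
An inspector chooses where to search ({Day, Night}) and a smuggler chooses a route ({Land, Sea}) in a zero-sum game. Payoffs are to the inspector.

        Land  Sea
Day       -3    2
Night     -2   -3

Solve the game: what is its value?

Row minima: Day → -3, Night → -3; maximin = -3.
Column maxima: Land → -2, Sea → 2; minimax = -2.
-3 ≠ -2, so there is no saddle point; optimal play is mixed.
Let the inspector play Day with probability p. Expected payoff against Land: (-3)p + (-2)(1−p) = −p − 2; against Sea: 2p + (-3)(1−p) = 5p − 3.
Setting these equal: −p − 2 = 5p − 3 ⇒ −6p = -1 ⇒ p = 1/6, and the value is (-1)·(1/6) − 2 = -13/6.
For the smuggler: with q = P(Land), equating Day's and Night's payoffs gives −5q + 2 = q − 3 ⇒ q = 5/6.

-13/6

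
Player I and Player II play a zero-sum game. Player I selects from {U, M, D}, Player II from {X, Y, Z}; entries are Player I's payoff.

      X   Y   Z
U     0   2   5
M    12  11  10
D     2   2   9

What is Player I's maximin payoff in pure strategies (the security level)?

10

Row minima: U → 0, M → 10, D → 2.
The best of these is 10.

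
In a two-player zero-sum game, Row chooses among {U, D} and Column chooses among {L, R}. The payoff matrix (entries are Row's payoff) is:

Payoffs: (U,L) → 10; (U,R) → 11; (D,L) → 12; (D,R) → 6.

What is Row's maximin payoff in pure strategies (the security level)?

10

Row minima: U → 10, D → 6.
The best of these is 10.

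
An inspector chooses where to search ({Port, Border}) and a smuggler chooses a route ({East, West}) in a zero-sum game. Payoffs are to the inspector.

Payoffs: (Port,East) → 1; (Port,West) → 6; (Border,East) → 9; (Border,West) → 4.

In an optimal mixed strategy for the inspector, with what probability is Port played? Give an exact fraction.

1/2

Row minima: Port → 1, Border → 4; maximin = 4.
Column maxima: East → 9, West → 6; minimax = 6.
4 ≠ 6, so there is no saddle point; optimal play is mixed.
Let the inspector play Port with probability p. Expected payoff against East: 1p + 9(1−p) = −8p + 9; against West: 6p + 4(1−p) = 2p + 4.
Setting these equal: −8p + 9 = 2p + 4 ⇒ −10p = -5 ⇒ p = 1/2, and the value is (-8)·(1/2) + 9 = 5.
For the smuggler: with q = P(East), equating Port's and Border's payoffs gives −5q + 6 = 5q + 4 ⇒ q = 1/5.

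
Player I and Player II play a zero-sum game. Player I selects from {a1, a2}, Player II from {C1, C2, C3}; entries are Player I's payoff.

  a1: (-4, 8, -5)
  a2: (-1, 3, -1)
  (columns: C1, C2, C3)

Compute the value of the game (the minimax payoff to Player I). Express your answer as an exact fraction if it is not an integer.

Row minima: a1 → -5, a2 → -1; maximin = -1.
Column maxima: C1 → -1, C2 → 8, C3 → -1; minimax = -1.
Since maximin = minimax = -1, there is a saddle point and the value is -1.

-1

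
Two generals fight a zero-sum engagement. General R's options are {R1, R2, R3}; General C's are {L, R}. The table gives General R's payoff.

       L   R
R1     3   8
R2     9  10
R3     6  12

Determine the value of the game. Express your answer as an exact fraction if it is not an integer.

Row minima: R1 → 3, R2 → 9, R3 → 6; maximin = 9.
Column maxima: L → 9, R → 12; minimax = 9.
Since maximin = minimax = 9, there is a saddle point and the value is 9.

9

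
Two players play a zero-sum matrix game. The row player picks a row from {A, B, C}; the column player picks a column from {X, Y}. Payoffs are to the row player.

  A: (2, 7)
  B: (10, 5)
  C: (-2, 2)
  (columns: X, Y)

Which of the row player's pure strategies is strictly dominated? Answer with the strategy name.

C

A gives a strictly higher payoff than C against every column: 2 > -2, 7 > 2.
So C is strictly dominated and the row player never plays it.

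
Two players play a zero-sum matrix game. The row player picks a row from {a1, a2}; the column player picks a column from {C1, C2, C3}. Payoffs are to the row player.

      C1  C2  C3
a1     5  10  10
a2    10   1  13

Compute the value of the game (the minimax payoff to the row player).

95/14

Row minima: a1 → 5, a2 → 1; maximin = 5.
Column maxima: C1 → 10, C2 → 10, C3 → 13; minimax = 10.
5 ≠ 10, so there is no saddle point; optimal play is mixed.
C3 is strictly dominated by C1 (it gives the row player strictly more in every row), so the column player never plays it.
On the remaining 2×2 (a1, a2 vs C1, C2):
Let the row player play a1 with probability p. Expected payoff against C1: 5p + 10(1−p) = −5p + 10; against C2: 10p + 1(1−p) = 9p + 1.
Setting these equal: −5p + 10 = 9p + 1 ⇒ −14p = -9 ⇒ p = 9/14, and the value is (-5)·(9/14) + 10 = 95/14.
For the column player: with q = P(C1), equating a1's and a2's payoffs gives −5q + 10 = 9q + 1 ⇒ q = 9/14.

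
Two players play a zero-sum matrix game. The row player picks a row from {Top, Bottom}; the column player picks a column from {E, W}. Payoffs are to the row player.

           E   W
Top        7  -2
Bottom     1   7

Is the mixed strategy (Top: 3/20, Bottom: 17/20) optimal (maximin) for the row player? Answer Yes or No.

No

Against E this mix gives (3/20)·7 + (17/20)·1 = 19/10.
Against W this mix gives (3/20)·(-2) + (17/20)·7 = 113/20.
The column player will play E, holding the row player to 19/10. Shifting weight toward the row that does better against E would raise this floor (the equalizing mix achieves 17/5 against both E and W), so the proposed strategy is not optimal.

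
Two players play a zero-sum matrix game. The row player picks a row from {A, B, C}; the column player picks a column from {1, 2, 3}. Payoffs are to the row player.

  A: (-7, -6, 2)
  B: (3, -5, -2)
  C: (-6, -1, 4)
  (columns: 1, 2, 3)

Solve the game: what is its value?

-33/13

Row minima: A → -7, B → -5, C → -6; maximin = -5.
Column maxima: 1 → 3, 2 → -1, 3 → 4; minimax = -1.
-5 ≠ -1, so there is no saddle point; optimal play is mixed.
A is strictly dominated by C, so the row player never plays it.
3 is strictly dominated by 2 (it gives the row player strictly more in every row), so the column player never plays it.
On the remaining 2×2 (B, C vs 1, 2):
Let the row player play B with probability p. Expected payoff against 1: 3p + (-6)(1−p) = 9p − 6; against 2: (-5)p + (-1)(1−p) = −4p − 1.
Setting these equal: 9p − 6 = −4p − 1 ⇒ 13p = 5 ⇒ p = 5/13, and the value is (9)·(5/13) − 6 = -33/13.
For the column player: with q = P(1), equating B's and C's payoffs gives 8q − 5 = −5q − 1 ⇒ q = 4/13.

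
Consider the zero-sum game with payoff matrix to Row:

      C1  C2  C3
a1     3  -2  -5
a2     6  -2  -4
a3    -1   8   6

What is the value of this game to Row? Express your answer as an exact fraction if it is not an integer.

Row minima: a1 → -5, a2 → -4, a3 → -1; maximin = -1.
Column maxima: C1 → 6, C2 → 8, C3 → 6; minimax = 6.
-1 ≠ 6, so there is no saddle point; optimal play is mixed.
C2 is strictly dominated by C3 (it gives Row strictly more in every row), so Column never plays it.
With C2 eliminated, a1 is strictly dominated by a2 (a2 gives Row strictly more in every remaining column), so Row never plays it.
On the remaining 2×2 (a2, a3 vs C1, C3):
Let Row play a2 with probability p. Expected payoff against C1: 6p + (-1)(1−p) = 7p − 1; against C3: (-4)p + 6(1−p) = −10p + 6.
Setting these equal: 7p − 1 = −10p + 6 ⇒ 17p = 7 ⇒ p = 7/17, and the value is (7)·(7/17) − 1 = 32/17.
For Column: with q = P(C1), equating a2's and a3's payoffs gives 10q − 4 = −7q + 6 ⇒ q = 10/17.

32/17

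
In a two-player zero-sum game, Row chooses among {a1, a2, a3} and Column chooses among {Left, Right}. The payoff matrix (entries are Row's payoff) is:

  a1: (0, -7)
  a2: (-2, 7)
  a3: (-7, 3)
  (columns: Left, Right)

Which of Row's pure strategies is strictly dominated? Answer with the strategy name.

a3

a2 gives a strictly higher payoff than a3 against every column: -2 > -7, 7 > 3.
So a3 is strictly dominated and Row never plays it.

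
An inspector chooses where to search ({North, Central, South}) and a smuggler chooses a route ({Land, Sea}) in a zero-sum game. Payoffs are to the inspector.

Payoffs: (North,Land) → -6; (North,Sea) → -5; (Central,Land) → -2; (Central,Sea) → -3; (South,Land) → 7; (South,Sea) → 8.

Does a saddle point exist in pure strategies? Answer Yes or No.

Yes

Row minima: North → -6, Central → -3, South → 7; maximin = 7.
Column maxima: Land → 7, Sea → 8; minimax = 7.
maximin = minimax = 7, so a saddle point exists.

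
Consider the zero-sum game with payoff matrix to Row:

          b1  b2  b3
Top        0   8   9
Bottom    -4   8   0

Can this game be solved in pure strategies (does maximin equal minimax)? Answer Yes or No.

Yes

Row minima: Top → 0, Bottom → -4; maximin = 0.
Column maxima: b1 → 0, b2 → 8, b3 → 9; minimax = 0.
maximin = minimax = 0, so a saddle point exists.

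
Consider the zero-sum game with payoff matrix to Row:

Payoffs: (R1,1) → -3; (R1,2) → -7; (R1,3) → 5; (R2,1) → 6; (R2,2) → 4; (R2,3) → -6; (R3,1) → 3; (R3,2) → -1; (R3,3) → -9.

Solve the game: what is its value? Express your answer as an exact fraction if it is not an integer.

-1

Row minima: R1 → -7, R2 → -6, R3 → -9; maximin = -6.
Column maxima: 1 → 6, 2 → 4, 3 → 5; minimax = 4.
-6 ≠ 4, so there is no saddle point; optimal play is mixed.
R3 is strictly dominated by R2, so Row never plays it.
1 is strictly dominated by 2 (it gives Row strictly more in every row), so Column never plays it.
On the remaining 2×2 (R1, R2 vs 2, 3):
Let Row play R1 with probability p. Expected payoff against 2: (-7)p + 4(1−p) = −11p + 4; against 3: 5p + (-6)(1−p) = 11p − 6.
Setting these equal: −11p + 4 = 11p − 6 ⇒ −22p = -10 ⇒ p = 5/11, and the value is (-11)·(5/11) + 4 = -1.
For Column: with q = P(2), equating R1's and R2's payoffs gives −12q + 5 = 10q − 6 ⇒ q = 1/2.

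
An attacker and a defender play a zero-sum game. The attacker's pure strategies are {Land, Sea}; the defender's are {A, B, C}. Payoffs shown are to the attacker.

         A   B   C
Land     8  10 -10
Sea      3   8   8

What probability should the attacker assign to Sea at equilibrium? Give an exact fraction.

18/23

Row minima: Land → -10, Sea → 3; maximin = 3.
Column maxima: A → 8, B → 10, C → 8; minimax = 8.
3 ≠ 8, so there is no saddle point; optimal play is mixed.
B is strictly dominated by A (it gives the attacker strictly more in every row), so the defender never plays it.
On the remaining 2×2 (Land, Sea vs A, C):
Let the attacker play Land with probability p. Expected payoff against A: 8p + 3(1−p) = 5p + 3; against C: (-10)p + 8(1−p) = −18p + 8.
Setting these equal: 5p + 3 = −18p + 8 ⇒ 23p = 5 ⇒ p = 5/23, and the value is (5)·(5/23) + 3 = 94/23.
For the defender: with q = P(A), equating Land's and Sea's payoffs gives 18q − 10 = −5q + 8 ⇒ q = 18/23.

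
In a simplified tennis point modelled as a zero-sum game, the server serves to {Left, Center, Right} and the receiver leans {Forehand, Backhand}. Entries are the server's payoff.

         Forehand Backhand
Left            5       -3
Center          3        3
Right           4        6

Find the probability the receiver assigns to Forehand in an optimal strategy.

9/10

Row minima: Left → -3, Center → 3, Right → 4; maximin = 4.
Column maxima: Forehand → 5, Backhand → 6; minimax = 5.
4 ≠ 5, so there is no saddle point; optimal play is mixed.
Center is strictly dominated by Right, so the server never plays it.
On the remaining 2×2 (Left, Right vs Forehand, Backhand):
Let the server play Left with probability p. Expected payoff against Forehand: 5p + 4(1−p) = p + 4; against Backhand: (-3)p + 6(1−p) = −9p + 6.
Setting these equal: p + 4 = −9p + 6 ⇒ 10p = 2 ⇒ p = 1/5, and the value is (1)·(1/5) + 4 = 21/5.
For the receiver: with q = P(Forehand), equating Left's and Right's payoffs gives 8q − 3 = −2q + 6 ⇒ q = 9/10.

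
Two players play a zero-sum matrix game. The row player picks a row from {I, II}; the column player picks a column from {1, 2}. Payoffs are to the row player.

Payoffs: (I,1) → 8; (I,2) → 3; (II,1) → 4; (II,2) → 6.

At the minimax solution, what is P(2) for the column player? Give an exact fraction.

Row minima: I → 3, II → 4; maximin = 4.
Column maxima: 1 → 8, 2 → 6; minimax = 6.
4 ≠ 6, so there is no saddle point; optimal play is mixed.
Let the row player play I with probability p. Expected payoff against 1: 8p + 4(1−p) = 4p + 4; against 2: 3p + 6(1−p) = −3p + 6.
Setting these equal: 4p + 4 = −3p + 6 ⇒ 7p = 2 ⇒ p = 2/7, and the value is (4)·(2/7) + 4 = 36/7.
For the column player: with q = P(1), equating I's and II's payoffs gives 5q + 3 = −2q + 6 ⇒ q = 3/7.

4/7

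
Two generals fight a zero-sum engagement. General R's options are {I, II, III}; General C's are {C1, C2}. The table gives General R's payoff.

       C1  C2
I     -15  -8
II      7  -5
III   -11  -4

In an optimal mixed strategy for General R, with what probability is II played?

Row minima: I → -15, II → -5, III → -11; maximin = -5.
Column maxima: C1 → 7, C2 → -4; minimax = -4.
-5 ≠ -4, so there is no saddle point; optimal play is mixed.
I is strictly dominated by II, so General R never plays it.
On the remaining 2×2 (II, III vs C1, C2):
Let General R play II with probability p. Expected payoff against C1: 7p + (-11)(1−p) = 18p − 11; against C2: (-5)p + (-4)(1−p) = −p − 4.
Setting these equal: 18p − 11 = −p − 4 ⇒ 19p = 7 ⇒ p = 7/19, and the value is (18)·(7/19) − 11 = -83/19.
For General C: with q = P(C1), equating II's and III's payoffs gives 12q − 5 = −7q − 4 ⇒ q = 1/19.

7/19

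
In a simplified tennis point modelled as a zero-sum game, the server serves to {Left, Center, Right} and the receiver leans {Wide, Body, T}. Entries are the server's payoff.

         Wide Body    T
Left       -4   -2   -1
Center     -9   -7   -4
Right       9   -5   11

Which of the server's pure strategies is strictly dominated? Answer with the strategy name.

Left gives a strictly higher payoff than Center against every column: -4 > -9, -2 > -7, -1 > -4.
So Center is strictly dominated and the server never plays it.

Center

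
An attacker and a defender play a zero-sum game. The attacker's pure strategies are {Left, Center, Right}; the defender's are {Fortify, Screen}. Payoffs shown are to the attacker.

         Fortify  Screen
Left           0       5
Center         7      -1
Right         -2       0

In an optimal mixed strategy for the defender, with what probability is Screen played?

7/13

Row minima: Left → 0, Center → -1, Right → -2; maximin = 0.
Column maxima: Fortify → 7, Screen → 5; minimax = 5.
0 ≠ 5, so there is no saddle point; optimal play is mixed.
Right is strictly dominated by Left, so the attacker never plays it.
On the remaining 2×2 (Left, Center vs Fortify, Screen):
Let the attacker play Left with probability p. Expected payoff against Fortify: 0p + 7(1−p) = −7p + 7; against Screen: 5p + (-1)(1−p) = 6p − 1.
Setting these equal: −7p + 7 = 6p − 1 ⇒ −13p = -8 ⇒ p = 8/13, and the value is (-7)·(8/13) + 7 = 35/13.
For the defender: with q = P(Fortify), equating Left's and Center's payoffs gives −5q + 5 = 8q − 1 ⇒ q = 6/13.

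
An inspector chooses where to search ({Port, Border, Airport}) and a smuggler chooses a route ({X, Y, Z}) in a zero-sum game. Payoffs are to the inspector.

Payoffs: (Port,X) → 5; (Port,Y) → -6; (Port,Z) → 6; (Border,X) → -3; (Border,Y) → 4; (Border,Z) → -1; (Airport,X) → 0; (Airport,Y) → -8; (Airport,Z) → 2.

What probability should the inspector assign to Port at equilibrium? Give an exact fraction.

Row minima: Port → -6, Border → -3, Airport → -8; maximin = -3.
Column maxima: X → 5, Y → 4, Z → 6; minimax = 4.
-3 ≠ 4, so there is no saddle point; optimal play is mixed.
Airport is strictly dominated by Port, so the inspector never plays it.
Z is strictly dominated by X (it gives the inspector strictly more in every row), so the smuggler never plays it.
On the remaining 2×2 (Port, Border vs X, Y):
Let the inspector play Port with probability p. Expected payoff against X: 5p + (-3)(1−p) = 8p − 3; against Y: (-6)p + 4(1−p) = −10p + 4.
Setting these equal: 8p − 3 = −10p + 4 ⇒ 18p = 7 ⇒ p = 7/18, and the value is (8)·(7/18) − 3 = 1/9.
For the smuggler: with q = P(X), equating Port's and Border's payoffs gives 11q − 6 = −7q + 4 ⇒ q = 5/9.

7/18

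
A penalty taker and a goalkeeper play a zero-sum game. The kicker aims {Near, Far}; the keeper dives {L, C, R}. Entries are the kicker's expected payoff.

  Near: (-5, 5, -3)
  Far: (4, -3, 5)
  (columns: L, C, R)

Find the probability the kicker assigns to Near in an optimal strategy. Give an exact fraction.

Row minima: Near → -5, Far → -3; maximin = -3.
Column maxima: L → 4, C → 5, R → 5; minimax = 4.
-3 ≠ 4, so there is no saddle point; optimal play is mixed.
R is strictly dominated by L (it gives the kicker strictly more in every row), so the keeper never plays it.
On the remaining 2×2 (Near, Far vs L, C):
Let the kicker play Near with probability p. Expected payoff against L: (-5)p + 4(1−p) = −9p + 4; against C: 5p + (-3)(1−p) = 8p − 3.
Setting these equal: −9p + 4 = 8p − 3 ⇒ −17p = -7 ⇒ p = 7/17, and the value is (-9)·(7/17) + 4 = 5/17.
For the keeper: with q = P(L), equating Near's and Far's payoffs gives −10q + 5 = 7q − 3 ⇒ q = 8/17.

7/17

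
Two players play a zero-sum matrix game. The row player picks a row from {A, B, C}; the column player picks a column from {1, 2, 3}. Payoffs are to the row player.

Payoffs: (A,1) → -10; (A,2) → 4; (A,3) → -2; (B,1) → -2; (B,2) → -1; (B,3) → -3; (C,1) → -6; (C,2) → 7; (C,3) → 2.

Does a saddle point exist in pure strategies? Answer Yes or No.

Row minima: A → -10, B → -3, C → -6; maximin = -3.
Column maxima: 1 → -2, 2 → 7, 3 → 2; minimax = -2.
-3 ≠ -2, so no pure-strategy equilibrium exists.

No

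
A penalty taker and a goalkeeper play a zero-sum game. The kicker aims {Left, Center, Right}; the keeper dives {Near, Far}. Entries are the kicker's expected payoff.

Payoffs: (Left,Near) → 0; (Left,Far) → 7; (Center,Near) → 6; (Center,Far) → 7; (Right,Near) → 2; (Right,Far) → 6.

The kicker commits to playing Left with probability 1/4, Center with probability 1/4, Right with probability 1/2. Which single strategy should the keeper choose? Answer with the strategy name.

If the keeper plays Near, the kicker's expected payoff is (1/4)·0 + (1/4)·6 + (1/2)·2 = 5/2.
If the keeper plays Far, the kicker's expected payoff is (1/4)·7 + (1/4)·7 + (1/2)·6 = 13/2.
The keeper minimizes the kicker's payoff; the smallest is 5/2, so the best response is Near.

Near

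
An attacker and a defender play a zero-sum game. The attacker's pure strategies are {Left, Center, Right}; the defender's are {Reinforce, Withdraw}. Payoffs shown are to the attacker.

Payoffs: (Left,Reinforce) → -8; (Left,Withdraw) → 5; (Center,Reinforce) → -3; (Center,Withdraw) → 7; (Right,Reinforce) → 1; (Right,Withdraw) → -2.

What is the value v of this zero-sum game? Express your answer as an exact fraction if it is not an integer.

1/13

Row minima: Left → -8, Center → -3, Right → -2; maximin = -2.
Column maxima: Reinforce → 1, Withdraw → 7; minimax = 1.
-2 ≠ 1, so there is no saddle point; optimal play is mixed.
Left is strictly dominated by Center, so the attacker never plays it.
On the remaining 2×2 (Center, Right vs Reinforce, Withdraw):
Let the attacker play Center with probability p. Expected payoff against Reinforce: (-3)p + 1(1−p) = −4p + 1; against Withdraw: 7p + (-2)(1−p) = 9p − 2.
Setting these equal: −4p + 1 = 9p − 2 ⇒ −13p = -3 ⇒ p = 3/13, and the value is (-4)·(3/13) + 1 = 1/13.
For the defender: with q = P(Reinforce), equating Center's and Right's payoffs gives −10q + 7 = 3q − 2 ⇒ q = 9/13.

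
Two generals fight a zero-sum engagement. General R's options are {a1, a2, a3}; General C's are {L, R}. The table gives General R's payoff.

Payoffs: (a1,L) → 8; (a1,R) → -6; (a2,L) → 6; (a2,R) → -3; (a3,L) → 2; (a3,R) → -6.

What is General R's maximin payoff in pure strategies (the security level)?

-3

Row minima: a1 → -6, a2 → -3, a3 → -6.
The best of these is -3.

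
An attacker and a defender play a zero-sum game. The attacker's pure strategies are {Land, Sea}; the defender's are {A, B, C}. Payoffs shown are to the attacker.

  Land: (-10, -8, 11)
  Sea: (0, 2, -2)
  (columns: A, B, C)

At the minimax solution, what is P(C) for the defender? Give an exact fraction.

Row minima: Land → -10, Sea → -2; maximin = -2.
Column maxima: A → 0, B → 2, C → 11; minimax = 0.
-2 ≠ 0, so there is no saddle point; optimal play is mixed.
B is strictly dominated by A (it gives the attacker strictly more in every row), so the defender never plays it.
On the remaining 2×2 (Land, Sea vs A, C):
Let the attacker play Land with probability p. Expected payoff against A: (-10)p + 0(1−p) = −10p; against C: 11p + (-2)(1−p) = 13p − 2.
Setting these equal: −10p = 13p − 2 ⇒ −23p = -2 ⇒ p = 2/23, and the value is (-10)·(2/23) = -20/23.
For the defender: with q = P(A), equating Land's and Sea's payoffs gives −21q + 11 = 2q − 2 ⇒ q = 13/23.

10/23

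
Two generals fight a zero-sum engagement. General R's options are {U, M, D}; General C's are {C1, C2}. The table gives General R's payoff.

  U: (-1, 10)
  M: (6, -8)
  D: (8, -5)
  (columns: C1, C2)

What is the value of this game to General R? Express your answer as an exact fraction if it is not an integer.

Row minima: U → -1, M → -8, D → -5; maximin = -1.
Column maxima: C1 → 8, C2 → 10; minimax = 8.
-1 ≠ 8, so there is no saddle point; optimal play is mixed.
M is strictly dominated by D, so General R never plays it.
On the remaining 2×2 (U, D vs C1, C2):
Let General R play U with probability p. Expected payoff against C1: (-1)p + 8(1−p) = −9p + 8; against C2: 10p + (-5)(1−p) = 15p − 5.
Setting these equal: −9p + 8 = 15p − 5 ⇒ −24p = -13 ⇒ p = 13/24, and the value is (-9)·(13/24) + 8 = 25/8.
For General C: with q = P(C1), equating U's and D's payoffs gives −11q + 10 = 13q − 5 ⇒ q = 5/8.

25/8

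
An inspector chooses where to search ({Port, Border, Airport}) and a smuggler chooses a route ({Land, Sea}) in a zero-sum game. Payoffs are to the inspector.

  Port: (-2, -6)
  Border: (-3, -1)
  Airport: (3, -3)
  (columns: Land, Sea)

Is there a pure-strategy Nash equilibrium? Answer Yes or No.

Row minima: Port → -6, Border → -3, Airport → -3; maximin = -3.
Column maxima: Land → 3, Sea → -1; minimax = -1.
-3 ≠ -1, so no pure-strategy equilibrium exists.

No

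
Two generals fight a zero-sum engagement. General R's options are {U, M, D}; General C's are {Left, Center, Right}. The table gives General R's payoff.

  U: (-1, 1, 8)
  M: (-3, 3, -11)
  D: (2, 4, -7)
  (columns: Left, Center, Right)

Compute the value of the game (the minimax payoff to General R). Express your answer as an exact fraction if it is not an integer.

Row minima: U → -1, M → -11, D → -7; maximin = -1.
Column maxima: Left → 2, Center → 4, Right → 8; minimax = 2.
-1 ≠ 2, so there is no saddle point; optimal play is mixed.
M is strictly dominated by D, so General R never plays it.
Center is strictly dominated by Left (it gives General R strictly more in every row), so General C never plays it.
On the remaining 2×2 (U, D vs Left, Right):
Let General R play U with probability p. Expected payoff against Left: (-1)p + 2(1−p) = −3p + 2; against Right: 8p + (-7)(1−p) = 15p − 7.
Setting these equal: −3p + 2 = 15p − 7 ⇒ −18p = -9 ⇒ p = 1/2, and the value is (-3)·(1/2) + 2 = 1/2.
For General C: with q = P(Left), equating U's and D's payoffs gives −9q + 8 = 9q − 7 ⇒ q = 5/6.

1/2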